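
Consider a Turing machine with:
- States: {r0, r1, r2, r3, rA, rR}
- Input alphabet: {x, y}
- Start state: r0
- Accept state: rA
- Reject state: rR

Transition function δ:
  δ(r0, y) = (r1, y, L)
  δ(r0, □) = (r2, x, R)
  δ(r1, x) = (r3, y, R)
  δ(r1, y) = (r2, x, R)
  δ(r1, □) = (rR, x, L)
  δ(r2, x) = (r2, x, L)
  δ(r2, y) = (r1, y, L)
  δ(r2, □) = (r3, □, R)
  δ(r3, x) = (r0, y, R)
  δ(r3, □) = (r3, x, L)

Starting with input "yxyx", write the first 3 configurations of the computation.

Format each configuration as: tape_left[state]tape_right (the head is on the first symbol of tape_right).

Transitions applied:
Step 1: δ(r0, y) = (r1, y, L)
Step 2: δ(r1, □) = (rR, x, L)

The first 3 configurations are:
[r0]yxyx ⊢ [r1]□yxyx ⊢ [rR]□xyxyx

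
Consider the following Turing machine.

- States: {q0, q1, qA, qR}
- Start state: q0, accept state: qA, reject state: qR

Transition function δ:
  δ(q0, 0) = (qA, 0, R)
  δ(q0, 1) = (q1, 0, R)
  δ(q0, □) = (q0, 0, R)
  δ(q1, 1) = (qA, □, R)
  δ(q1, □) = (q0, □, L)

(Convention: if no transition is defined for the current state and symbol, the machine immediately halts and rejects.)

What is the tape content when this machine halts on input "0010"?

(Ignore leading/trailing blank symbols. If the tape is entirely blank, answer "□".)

Execution trace:
Initial: [q0]0010
Step 1: δ(q0, 0) = (qA, 0, R) → 0[qA]010

The machine reaches the accept state qA and halts.

Final tape (ignoring leading/trailing blanks): 0010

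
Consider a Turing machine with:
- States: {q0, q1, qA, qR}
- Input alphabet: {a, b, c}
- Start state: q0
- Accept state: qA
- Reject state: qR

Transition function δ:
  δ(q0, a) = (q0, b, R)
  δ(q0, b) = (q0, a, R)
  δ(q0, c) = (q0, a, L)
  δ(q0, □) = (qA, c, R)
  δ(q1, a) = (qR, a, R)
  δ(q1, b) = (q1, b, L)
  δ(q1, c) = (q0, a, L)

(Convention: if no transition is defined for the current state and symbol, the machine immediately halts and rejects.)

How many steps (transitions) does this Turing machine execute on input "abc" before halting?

Execution trace:
Initial: [q0]abc
Step 1: δ(q0, a) = (q0, b, R) → b[q0]bc
Step 2: δ(q0, b) = (q0, a, R) → ba[q0]c
Step 3: δ(q0, c) = (q0, a, L) → b[q0]aa
Step 4: δ(q0, a) = (q0, b, R) → bb[q0]a
Step 5: δ(q0, a) = (q0, b, R) → bbb[q0]□
Step 6: δ(q0, □) = (qA, c, R) → bbbc[qA]□

The machine reaches the accept state qA and halts.

The machine executed 6 steps before halting.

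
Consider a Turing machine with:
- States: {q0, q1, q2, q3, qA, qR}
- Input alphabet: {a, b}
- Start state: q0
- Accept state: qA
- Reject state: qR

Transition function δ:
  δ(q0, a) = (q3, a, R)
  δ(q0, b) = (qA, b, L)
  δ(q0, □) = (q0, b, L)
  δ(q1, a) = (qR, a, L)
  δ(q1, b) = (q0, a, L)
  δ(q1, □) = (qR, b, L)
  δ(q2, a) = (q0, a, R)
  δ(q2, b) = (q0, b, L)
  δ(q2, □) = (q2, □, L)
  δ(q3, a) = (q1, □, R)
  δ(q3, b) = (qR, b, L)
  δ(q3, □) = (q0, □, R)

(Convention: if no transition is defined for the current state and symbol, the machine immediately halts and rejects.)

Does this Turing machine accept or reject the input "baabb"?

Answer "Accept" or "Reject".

Execution trace:
Initial: [q0]baabb
Step 1: δ(q0, b) = (qA, b, L) → [qA]□baabb

The machine reaches the accept state qA and halts.

Answer: Accept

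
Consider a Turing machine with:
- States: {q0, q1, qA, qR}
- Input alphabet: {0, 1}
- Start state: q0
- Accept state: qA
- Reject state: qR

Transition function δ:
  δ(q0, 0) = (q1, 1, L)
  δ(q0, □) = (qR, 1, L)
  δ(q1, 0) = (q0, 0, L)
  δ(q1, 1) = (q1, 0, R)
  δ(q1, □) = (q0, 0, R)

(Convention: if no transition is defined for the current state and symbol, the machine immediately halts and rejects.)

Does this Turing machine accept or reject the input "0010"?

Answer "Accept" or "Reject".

Execution trace:
Initial: [q0]0010
Step 1: δ(q0, 0) = (q1, 1, L) → [q1]□1010
Step 2: δ(q1, □) = (q0, 0, R) → 0[q0]1010

No transition is defined for δ(q0, 1). By convention the machine halts and rejects.

Answer: Reject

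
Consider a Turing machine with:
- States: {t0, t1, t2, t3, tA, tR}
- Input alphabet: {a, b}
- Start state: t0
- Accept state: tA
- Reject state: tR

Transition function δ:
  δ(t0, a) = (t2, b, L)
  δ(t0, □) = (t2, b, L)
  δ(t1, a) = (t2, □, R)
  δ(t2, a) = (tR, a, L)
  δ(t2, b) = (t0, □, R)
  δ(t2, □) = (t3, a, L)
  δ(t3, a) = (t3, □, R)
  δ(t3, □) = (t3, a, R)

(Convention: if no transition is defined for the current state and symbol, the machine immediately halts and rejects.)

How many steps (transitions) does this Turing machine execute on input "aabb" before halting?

Execution trace:
Initial: [t0]aabb
Step 1: δ(t0, a) = (t2, b, L) → [t2]□babb
Step 2: δ(t2, □) = (t3, a, L) → [t3]□ababb
Step 3: δ(t3, □) = (t3, a, R) → a[t3]ababb
Step 4: δ(t3, a) = (t3, □, R) → a□[t3]babb

No transition is defined for δ(t3, b). By convention the machine halts and rejects.

The machine executed 4 steps before halting.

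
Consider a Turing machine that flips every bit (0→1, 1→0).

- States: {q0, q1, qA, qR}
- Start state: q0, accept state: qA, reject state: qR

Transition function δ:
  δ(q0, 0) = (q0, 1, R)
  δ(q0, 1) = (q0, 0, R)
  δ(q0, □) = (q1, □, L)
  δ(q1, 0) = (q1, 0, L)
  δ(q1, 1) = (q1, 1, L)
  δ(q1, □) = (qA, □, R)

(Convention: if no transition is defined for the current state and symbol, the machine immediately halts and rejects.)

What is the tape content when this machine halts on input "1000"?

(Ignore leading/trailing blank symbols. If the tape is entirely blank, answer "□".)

Execution trace:
Initial: [q0]1000
Step 1: δ(q0, 1) = (q0, 0, R) → 0[q0]000
Step 2: δ(q0, 0) = (q0, 1, R) → 01[q0]00
Step 3: δ(q0, 0) = (q0, 1, R) → 011[q0]0
Step 4: δ(q0, 0) = (q0, 1, R) → 0111[q0]□
Step 5: δ(q0, □) = (q1, □, L) → 011[q1]1□
Step 6: δ(q1, 1) = (q1, 1, L) → 01[q1]11□
Step 7: δ(q1, 1) = (q1, 1, L) → 0[q1]111□
Step 8: δ(q1, 1) = (q1, 1, L) → [q1]0111□
Step 9: δ(q1, 0) = (q1, 0, L) → [q1]□0111□
Step 10: δ(q1, □) = (qA, □, R) → □[qA]0111□

The machine reaches the accept state qA and halts.

Final tape (ignoring leading/trailing blanks): 0111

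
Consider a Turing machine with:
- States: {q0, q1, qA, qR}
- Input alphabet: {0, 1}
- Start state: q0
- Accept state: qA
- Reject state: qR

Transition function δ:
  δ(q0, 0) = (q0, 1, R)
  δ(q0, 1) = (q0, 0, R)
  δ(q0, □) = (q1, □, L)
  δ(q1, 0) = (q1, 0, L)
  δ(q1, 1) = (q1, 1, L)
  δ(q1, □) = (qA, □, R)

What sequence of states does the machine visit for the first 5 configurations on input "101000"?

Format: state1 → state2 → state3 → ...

Execution trace:
Initial: [q0]101000
Step 1: δ(q0, 1) = (q0, 0, R) → 0[q0]01000
Step 2: δ(q0, 0) = (q0, 1, R) → 01[q0]1000
Step 3: δ(q0, 1) = (q0, 0, R) → 010[q0]000
Step 4: δ(q0, 0) = (q0, 1, R) → 0101[q0]00

State sequence: q0 → q0 → q0 → q0 → q0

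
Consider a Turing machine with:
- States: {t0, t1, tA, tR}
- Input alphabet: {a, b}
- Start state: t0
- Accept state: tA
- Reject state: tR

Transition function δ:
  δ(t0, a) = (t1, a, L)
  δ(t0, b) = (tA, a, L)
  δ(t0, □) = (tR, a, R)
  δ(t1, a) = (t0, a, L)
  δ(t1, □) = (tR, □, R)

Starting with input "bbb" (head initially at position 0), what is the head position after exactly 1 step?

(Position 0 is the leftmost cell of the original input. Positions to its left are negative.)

Execution trace (head position shown):
Step 0: [t0]bbb  (head at position 0)
Step 1: move left → [tA]□abb  (head at position -1)

After 1 step, the head is at position -1.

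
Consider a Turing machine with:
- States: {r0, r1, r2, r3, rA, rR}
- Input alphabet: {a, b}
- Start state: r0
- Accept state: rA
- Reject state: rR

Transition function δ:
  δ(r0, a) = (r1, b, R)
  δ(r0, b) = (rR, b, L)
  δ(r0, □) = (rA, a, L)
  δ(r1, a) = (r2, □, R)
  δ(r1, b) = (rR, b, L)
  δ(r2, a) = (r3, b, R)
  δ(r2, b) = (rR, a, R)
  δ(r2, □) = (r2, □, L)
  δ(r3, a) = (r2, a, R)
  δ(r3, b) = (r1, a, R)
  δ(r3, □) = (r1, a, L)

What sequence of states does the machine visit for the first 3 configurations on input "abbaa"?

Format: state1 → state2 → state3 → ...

Execution trace:
Initial: [r0]abbaa
Step 1: δ(r0, a) = (r1, b, R) → b[r1]bbaa
Step 2: δ(r1, b) = (rR, b, L) → [rR]bbbaa

The machine reaches the reject state rR and halts.

State sequence: r0 → r1 → rR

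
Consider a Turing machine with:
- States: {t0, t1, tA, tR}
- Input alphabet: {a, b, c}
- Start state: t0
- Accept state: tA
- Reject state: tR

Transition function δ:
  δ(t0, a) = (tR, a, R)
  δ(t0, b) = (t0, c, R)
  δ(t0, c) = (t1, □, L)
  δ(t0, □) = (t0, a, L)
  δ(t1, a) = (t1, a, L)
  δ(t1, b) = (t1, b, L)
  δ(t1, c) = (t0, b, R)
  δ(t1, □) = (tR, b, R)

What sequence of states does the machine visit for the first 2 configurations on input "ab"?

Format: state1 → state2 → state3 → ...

Execution trace:
Initial: [t0]ab
Step 1: δ(t0, a) = (tR, a, R) → a[tR]b

The machine reaches the reject state tR and halts.

State sequence: t0 → tR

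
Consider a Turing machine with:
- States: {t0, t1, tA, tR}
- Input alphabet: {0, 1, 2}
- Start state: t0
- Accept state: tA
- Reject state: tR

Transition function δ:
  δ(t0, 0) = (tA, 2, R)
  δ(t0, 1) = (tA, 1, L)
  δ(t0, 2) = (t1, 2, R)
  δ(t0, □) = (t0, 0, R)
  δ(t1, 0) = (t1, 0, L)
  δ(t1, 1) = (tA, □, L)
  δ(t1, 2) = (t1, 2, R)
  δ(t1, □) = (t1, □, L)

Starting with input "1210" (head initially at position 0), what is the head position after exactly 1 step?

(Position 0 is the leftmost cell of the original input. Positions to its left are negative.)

Execution trace (head position shown):
Step 0: [t0]1210  (head at position 0)
Step 1: move left → [tA]□1210  (head at position -1)

After 1 step, the head is at position -1.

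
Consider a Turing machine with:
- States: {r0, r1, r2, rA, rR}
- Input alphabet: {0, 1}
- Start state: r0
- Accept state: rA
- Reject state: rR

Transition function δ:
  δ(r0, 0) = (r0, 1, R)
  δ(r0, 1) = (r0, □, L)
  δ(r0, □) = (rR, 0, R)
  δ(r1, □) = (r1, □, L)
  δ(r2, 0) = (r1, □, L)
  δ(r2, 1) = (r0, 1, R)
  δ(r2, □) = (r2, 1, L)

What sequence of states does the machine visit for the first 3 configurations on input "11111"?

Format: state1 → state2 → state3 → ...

Execution trace:
Initial: [r0]11111
Step 1: δ(r0, 1) = (r0, □, L) → [r0]□□1111
Step 2: δ(r0, □) = (rR, 0, R) → 0[rR]□1111

The machine reaches the reject state rR and halts.

State sequence: r0 → r0 → rR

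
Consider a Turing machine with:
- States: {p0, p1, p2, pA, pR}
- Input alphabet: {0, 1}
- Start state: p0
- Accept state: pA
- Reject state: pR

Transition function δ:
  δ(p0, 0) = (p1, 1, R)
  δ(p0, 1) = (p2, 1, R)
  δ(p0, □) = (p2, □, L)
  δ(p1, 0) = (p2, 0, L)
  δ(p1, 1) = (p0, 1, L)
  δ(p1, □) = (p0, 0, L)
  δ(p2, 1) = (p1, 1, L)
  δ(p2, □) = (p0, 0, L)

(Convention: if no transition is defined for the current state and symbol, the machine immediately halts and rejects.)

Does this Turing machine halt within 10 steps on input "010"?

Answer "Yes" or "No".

Execution trace:
Initial: [p0]010
Step 1: δ(p0, 0) = (p1, 1, R) → 1[p1]10
Step 2: δ(p1, 1) = (p0, 1, L) → [p0]110
Step 3: δ(p0, 1) = (p2, 1, R) → 1[p2]10
Step 4: δ(p2, 1) = (p1, 1, L) → [p1]110
Step 5: δ(p1, 1) = (p0, 1, L) → [p0]□110
Step 6: δ(p0, □) = (p2, □, L) → [p2]□□110
Step 7: δ(p2, □) = (p0, 0, L) → [p0]□0□110
Step 8: δ(p0, □) = (p2, □, L) → [p2]□□0□110
Step 9: δ(p2, □) = (p0, 0, L) → [p0]□0□0□110
Step 10: δ(p0, □) = (p2, □, L) → [p2]□□0□0□110

The machine has not reached a halting state after 10 steps.
The machine did not halt within the 10-step bound.

Answer: No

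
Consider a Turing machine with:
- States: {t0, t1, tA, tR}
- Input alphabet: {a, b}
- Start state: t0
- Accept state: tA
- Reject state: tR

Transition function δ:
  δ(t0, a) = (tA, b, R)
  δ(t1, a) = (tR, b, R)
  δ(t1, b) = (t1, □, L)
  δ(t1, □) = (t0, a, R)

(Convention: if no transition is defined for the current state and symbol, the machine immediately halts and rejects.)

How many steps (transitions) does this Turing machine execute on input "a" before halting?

Execution trace:
Initial: [t0]a
Step 1: δ(t0, a) = (tA, b, R) → b[tA]□

The machine reaches the accept state tA and halts.

The machine executed 1 step before halting.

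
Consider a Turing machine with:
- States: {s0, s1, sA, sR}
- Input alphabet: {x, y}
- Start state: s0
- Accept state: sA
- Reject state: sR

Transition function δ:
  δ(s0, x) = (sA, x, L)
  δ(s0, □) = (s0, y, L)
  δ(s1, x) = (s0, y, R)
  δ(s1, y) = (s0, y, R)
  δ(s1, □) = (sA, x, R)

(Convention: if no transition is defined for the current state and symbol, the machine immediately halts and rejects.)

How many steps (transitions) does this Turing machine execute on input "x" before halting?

Execution trace:
Initial: [s0]x
Step 1: δ(s0, x) = (sA, x, L) → [sA]□x

The machine reaches the accept state sA and halts.

The machine executed 1 step before halting.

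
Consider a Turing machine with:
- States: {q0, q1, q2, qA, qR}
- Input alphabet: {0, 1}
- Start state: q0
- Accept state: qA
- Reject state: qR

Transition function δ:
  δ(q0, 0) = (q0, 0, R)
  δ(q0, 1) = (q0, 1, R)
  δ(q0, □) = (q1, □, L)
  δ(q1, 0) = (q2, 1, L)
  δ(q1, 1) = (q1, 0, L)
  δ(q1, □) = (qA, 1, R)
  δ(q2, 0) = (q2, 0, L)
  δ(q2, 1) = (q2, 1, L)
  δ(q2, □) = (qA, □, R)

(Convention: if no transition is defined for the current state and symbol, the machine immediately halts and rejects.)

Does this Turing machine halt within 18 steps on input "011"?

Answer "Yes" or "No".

Execution trace:
Initial: [q0]011
Step 1: δ(q0, 0) = (q0, 0, R) → 0[q0]11
Step 2: δ(q0, 1) = (q0, 1, R) → 01[q0]1
Step 3: δ(q0, 1) = (q0, 1, R) → 011[q0]□
Step 4: δ(q0, □) = (q1, □, L) → 01[q1]1□
Step 5: δ(q1, 1) = (q1, 0, L) → 0[q1]10□
Step 6: δ(q1, 1) = (q1, 0, L) → [q1]000□
Step 7: δ(q1, 0) = (q2, 1, L) → [q2]□100□
Step 8: δ(q2, □) = (qA, □, R) → □[qA]100□

The machine reaches the accept state qA and halts.
The machine halted after 8 steps (within the 18-step bound).

Answer: Yes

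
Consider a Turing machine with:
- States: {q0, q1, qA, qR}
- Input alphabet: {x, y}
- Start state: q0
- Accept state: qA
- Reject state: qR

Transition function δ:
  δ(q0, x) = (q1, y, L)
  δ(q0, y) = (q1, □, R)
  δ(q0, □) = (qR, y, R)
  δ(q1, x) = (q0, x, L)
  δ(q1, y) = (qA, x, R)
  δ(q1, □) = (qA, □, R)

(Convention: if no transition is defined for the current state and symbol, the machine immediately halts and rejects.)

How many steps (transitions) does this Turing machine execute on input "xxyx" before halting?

Execution trace:
Initial: [q0]xxyx
Step 1: δ(q0, x) = (q1, y, L) → [q1]□yxyx
Step 2: δ(q1, □) = (qA, □, R) → □[qA]yxyx

The machine reaches the accept state qA and halts.

The machine executed 2 steps before halting.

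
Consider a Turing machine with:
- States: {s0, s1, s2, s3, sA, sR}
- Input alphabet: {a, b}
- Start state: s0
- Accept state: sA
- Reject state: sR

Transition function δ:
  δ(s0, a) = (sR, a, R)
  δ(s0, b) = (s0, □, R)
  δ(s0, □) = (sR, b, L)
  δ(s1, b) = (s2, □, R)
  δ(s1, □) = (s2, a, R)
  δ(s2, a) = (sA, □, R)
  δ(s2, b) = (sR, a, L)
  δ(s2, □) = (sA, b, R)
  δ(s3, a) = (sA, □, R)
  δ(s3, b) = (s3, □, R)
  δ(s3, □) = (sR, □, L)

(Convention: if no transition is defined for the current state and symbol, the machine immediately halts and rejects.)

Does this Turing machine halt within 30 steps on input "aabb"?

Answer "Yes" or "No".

Execution trace:
Initial: [s0]aabb
Step 1: δ(s0, a) = (sR, a, R) → a[sR]abb

The machine reaches the reject state sR and halts.
The machine halted after 1 step (within the 30-step bound).

Answer: Yes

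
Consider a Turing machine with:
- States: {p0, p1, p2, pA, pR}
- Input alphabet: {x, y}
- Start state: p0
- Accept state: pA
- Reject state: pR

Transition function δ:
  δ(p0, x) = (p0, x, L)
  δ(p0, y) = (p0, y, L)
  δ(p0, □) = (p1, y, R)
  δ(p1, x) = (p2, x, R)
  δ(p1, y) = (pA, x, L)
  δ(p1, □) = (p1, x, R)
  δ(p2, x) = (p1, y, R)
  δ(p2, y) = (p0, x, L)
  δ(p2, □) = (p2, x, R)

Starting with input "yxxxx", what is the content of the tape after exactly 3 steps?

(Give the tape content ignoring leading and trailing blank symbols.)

Execution trace:
Initial: [p0]yxxxx
Step 1: δ(p0, y) = (p0, y, L) → [p0]□yxxxx
Step 2: δ(p0, □) = (p1, y, R) → y[p1]yxxxx
Step 3: δ(p1, y) = (pA, x, L) → [pA]yxxxxx

The machine reaches the accept state pA and halts.

After 3 steps, the tape (ignoring leading/trailing blanks) is: yxxxxx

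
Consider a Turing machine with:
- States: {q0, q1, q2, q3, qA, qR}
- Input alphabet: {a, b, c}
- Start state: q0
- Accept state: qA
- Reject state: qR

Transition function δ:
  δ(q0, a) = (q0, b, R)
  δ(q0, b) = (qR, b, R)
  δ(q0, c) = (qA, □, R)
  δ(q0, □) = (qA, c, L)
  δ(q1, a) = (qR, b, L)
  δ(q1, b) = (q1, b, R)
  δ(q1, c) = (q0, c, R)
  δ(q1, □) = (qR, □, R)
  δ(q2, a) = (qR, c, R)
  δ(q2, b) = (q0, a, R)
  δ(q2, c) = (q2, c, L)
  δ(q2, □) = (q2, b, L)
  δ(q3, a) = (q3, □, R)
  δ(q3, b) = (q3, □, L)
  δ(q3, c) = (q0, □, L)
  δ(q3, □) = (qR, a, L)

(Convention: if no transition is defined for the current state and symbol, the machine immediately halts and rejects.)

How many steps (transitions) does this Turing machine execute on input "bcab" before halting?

Execution trace:
Initial: [q0]bcab
Step 1: δ(q0, b) = (qR, b, R) → b[qR]cab

The machine reaches the reject state qR and halts.

The machine executed 1 step before halting.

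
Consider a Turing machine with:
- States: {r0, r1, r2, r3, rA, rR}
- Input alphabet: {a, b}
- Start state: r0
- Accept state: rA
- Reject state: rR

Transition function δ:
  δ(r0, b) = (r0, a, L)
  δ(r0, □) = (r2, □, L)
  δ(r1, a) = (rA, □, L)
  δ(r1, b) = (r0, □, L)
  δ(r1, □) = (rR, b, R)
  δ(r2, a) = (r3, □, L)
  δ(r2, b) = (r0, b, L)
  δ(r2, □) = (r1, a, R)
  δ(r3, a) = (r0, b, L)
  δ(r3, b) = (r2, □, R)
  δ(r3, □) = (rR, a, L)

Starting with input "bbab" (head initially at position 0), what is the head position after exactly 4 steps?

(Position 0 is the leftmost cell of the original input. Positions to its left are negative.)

Execution trace (head position shown):
Step 0: [r0]bbab  (head at position 0)
Step 1: move left → [r0]□abab  (head at position -1)
Step 2: move left → [r2]□□abab  (head at position -2)
Step 3: move right → a[r1]□abab  (head at position -1)
Step 4: move right → ab[rR]abab  (head at position 0)

After 4 steps, the head is at position 0.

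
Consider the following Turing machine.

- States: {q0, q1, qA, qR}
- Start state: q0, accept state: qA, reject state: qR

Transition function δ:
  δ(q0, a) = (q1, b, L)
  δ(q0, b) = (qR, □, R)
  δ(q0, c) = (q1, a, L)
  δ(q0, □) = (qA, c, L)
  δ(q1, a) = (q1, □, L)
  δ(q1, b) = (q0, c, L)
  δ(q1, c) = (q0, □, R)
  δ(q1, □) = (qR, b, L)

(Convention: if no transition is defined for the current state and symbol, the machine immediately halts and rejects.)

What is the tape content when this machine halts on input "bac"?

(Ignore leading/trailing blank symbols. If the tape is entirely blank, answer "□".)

Execution trace:
Initial: [q0]bac
Step 1: δ(q0, b) = (qR, □, R) → □[qR]ac

The machine reaches the reject state qR and halts.

Final tape (ignoring leading/trailing blanks): ac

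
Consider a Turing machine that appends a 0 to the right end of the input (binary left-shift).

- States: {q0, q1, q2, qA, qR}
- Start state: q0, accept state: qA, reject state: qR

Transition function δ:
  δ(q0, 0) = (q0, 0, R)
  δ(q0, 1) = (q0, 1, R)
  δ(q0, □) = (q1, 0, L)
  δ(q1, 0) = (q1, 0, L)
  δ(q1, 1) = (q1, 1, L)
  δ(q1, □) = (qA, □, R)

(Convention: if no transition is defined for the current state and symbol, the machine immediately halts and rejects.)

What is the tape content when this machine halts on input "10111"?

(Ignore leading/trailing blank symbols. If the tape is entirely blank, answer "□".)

Execution trace:
Initial: [q0]10111
Step 1: δ(q0, 1) = (q0, 1, R) → 1[q0]0111
Step 2: δ(q0, 0) = (q0, 0, R) → 10[q0]111
Step 3: δ(q0, 1) = (q0, 1, R) → 101[q0]11
Step 4: δ(q0, 1) = (q0, 1, R) → 1011[q0]1
Step 5: δ(q0, 1) = (q0, 1, R) → 10111[q0]□
Step 6: δ(q0, □) = (q1, 0, L) → 1011[q1]10
Step 7: δ(q1, 1) = (q1, 1, L) → 101[q1]110
Step 8: δ(q1, 1) = (q1, 1, L) → 10[q1]1110
Step 9: δ(q1, 1) = (q1, 1, L) → 1[q1]01110
Step 10: δ(q1, 0) = (q1, 0, L) → [q1]101110
Step 11: δ(q1, 1) = (q1, 1, L) → [q1]□101110
Step 12: δ(q1, □) = (qA, □, R) → □[qA]101110

The machine reaches the accept state qA and halts.

Final tape (ignoring leading/trailing blanks): 101110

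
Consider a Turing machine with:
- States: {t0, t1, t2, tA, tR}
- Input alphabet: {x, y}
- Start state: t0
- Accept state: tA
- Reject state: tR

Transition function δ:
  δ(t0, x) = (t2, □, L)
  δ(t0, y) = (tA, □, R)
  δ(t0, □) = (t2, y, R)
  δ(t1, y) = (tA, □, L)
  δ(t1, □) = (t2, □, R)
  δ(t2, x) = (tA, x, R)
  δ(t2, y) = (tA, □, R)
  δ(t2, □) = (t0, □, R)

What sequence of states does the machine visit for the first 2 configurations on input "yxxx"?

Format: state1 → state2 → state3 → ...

Execution trace:
Initial: [t0]yxxx
Step 1: δ(t0, y) = (tA, □, R) → □[tA]xxx

The machine reaches the accept state tA and halts.

State sequence: t0 → tA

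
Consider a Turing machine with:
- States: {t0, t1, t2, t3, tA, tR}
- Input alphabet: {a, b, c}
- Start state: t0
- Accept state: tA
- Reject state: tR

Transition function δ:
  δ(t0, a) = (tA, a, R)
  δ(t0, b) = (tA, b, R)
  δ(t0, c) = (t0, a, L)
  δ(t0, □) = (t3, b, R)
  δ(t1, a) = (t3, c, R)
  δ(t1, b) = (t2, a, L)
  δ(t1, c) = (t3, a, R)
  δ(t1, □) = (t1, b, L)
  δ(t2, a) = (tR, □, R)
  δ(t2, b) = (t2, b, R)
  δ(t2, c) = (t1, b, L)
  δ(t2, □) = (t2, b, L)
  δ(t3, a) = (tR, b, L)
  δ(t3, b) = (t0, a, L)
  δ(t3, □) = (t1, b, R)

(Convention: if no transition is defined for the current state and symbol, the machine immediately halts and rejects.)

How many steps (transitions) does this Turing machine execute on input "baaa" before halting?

Execution trace:
Initial: [t0]baaa
Step 1: δ(t0, b) = (tA, b, R) → b[tA]aaa

The machine reaches the accept state tA and halts.

The machine executed 1 step before halting.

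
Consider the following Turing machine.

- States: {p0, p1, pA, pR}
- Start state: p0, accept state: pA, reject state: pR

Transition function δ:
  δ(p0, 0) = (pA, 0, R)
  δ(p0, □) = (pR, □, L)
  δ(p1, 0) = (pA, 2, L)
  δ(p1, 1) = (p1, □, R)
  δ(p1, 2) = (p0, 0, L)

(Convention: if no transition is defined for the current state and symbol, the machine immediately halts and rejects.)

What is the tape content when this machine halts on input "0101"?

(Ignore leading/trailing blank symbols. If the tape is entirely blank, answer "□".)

Execution trace:
Initial: [p0]0101
Step 1: δ(p0, 0) = (pA, 0, R) → 0[pA]101

The machine reaches the accept state pA and halts.

Final tape (ignoring leading/trailing blanks): 0101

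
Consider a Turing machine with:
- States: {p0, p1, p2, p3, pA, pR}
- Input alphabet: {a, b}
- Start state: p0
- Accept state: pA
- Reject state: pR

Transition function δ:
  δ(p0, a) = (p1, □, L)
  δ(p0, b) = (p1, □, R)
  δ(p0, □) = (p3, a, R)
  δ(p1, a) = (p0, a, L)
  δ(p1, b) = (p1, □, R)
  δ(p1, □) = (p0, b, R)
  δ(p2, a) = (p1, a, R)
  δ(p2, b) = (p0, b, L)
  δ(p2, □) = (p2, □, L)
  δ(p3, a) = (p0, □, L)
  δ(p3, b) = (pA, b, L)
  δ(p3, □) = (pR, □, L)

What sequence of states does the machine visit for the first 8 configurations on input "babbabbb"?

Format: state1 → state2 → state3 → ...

Execution trace:
Initial: [p0]babbabbb
Step 1: δ(p0, b) = (p1, □, R) → □[p1]abbabbb
Step 2: δ(p1, a) = (p0, a, L) → [p0]□abbabbb
Step 3: δ(p0, □) = (p3, a, R) → a[p3]abbabbb
Step 4: δ(p3, a) = (p0, □, L) → [p0]a□bbabbb
Step 5: δ(p0, a) = (p1, □, L) → [p1]□□□bbabbb
Step 6: δ(p1, □) = (p0, b, R) → b[p0]□□bbabbb
Step 7: δ(p0, □) = (p3, a, R) → ba[p3]□bbabbb

State sequence: p0 → p1 → p0 → p3 → p0 → p1 → p0 → p3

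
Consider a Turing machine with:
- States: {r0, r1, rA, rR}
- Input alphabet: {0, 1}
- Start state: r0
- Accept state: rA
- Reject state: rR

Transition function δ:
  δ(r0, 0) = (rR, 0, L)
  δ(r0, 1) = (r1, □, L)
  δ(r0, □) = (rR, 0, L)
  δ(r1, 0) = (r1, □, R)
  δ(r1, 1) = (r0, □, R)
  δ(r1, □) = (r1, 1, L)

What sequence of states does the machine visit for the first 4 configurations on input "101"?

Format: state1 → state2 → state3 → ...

Execution trace:
Initial: [r0]101
Step 1: δ(r0, 1) = (r1, □, L) → [r1]□□01
Step 2: δ(r1, □) = (r1, 1, L) → [r1]□1□01
Step 3: δ(r1, □) = (r1, 1, L) → [r1]□11□01

State sequence: r0 → r1 → r1 → r1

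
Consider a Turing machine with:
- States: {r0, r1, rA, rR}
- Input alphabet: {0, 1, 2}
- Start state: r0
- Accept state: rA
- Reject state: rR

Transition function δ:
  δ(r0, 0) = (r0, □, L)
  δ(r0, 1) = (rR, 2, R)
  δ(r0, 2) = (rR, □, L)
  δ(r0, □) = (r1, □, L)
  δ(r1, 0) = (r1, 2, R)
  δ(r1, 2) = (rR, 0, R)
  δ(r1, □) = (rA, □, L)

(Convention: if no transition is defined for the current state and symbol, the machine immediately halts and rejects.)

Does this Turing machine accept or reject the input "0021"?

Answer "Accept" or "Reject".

Execution trace:
Initial: [r0]0021
Step 1: δ(r0, 0) = (r0, □, L) → [r0]□□021
Step 2: δ(r0, □) = (r1, □, L) → [r1]□□□021
Step 3: δ(r1, □) = (rA, □, L) → [rA]□□□□021

The machine reaches the accept state rA and halts.

Answer: Accept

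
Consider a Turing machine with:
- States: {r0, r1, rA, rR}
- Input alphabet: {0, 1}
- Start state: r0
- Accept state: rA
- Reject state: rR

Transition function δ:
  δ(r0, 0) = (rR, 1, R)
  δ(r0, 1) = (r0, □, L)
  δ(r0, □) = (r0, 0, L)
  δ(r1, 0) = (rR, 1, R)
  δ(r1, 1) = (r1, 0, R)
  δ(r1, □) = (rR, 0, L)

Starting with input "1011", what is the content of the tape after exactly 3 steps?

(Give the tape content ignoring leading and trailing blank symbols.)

Execution trace:
Initial: [r0]1011
Step 1: δ(r0, 1) = (r0, □, L) → [r0]□□011
Step 2: δ(r0, □) = (r0, 0, L) → [r0]□0□011
Step 3: δ(r0, □) = (r0, 0, L) → [r0]□00□011

After 3 steps, the tape (ignoring leading/trailing blanks) is: 00□011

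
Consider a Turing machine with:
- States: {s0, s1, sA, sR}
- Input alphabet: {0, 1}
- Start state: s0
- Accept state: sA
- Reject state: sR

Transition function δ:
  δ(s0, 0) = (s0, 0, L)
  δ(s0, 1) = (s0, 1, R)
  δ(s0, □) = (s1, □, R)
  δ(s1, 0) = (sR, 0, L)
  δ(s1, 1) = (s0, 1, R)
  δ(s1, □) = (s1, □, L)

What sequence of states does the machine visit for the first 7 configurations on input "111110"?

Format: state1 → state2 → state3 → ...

Execution trace:
Initial: [s0]111110
Step 1: δ(s0, 1) = (s0, 1, R) → 1[s0]11110
Step 2: δ(s0, 1) = (s0, 1, R) → 11[s0]1110
Step 3: δ(s0, 1) = (s0, 1, R) → 111[s0]110
Step 4: δ(s0, 1) = (s0, 1, R) → 1111[s0]10
Step 5: δ(s0, 1) = (s0, 1, R) → 11111[s0]0
Step 6: δ(s0, 0) = (s0, 0, L) → 1111[s0]10

State sequence: s0 → s0 → s0 → s0 → s0 → s0 → s0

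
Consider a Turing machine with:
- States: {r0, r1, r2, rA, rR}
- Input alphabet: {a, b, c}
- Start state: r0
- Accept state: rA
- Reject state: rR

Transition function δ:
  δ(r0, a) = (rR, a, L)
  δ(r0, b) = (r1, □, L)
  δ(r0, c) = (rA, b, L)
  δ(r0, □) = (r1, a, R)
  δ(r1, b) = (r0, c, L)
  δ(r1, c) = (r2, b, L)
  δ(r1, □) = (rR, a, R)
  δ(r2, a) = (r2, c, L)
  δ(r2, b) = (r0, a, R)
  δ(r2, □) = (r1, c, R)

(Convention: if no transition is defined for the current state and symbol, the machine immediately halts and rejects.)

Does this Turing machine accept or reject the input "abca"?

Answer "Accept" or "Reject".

Execution trace:
Initial: [r0]abca
Step 1: δ(r0, a) = (rR, a, L) → [rR]□abca

The machine reaches the reject state rR and halts.

Answer: Reject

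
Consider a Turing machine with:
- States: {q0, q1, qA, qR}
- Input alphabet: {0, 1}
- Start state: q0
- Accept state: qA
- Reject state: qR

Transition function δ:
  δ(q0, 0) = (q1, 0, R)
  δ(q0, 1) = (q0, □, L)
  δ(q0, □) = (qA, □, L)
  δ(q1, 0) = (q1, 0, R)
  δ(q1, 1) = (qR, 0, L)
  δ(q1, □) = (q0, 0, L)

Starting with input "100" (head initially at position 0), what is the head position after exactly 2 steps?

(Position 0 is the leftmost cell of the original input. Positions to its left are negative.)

Execution trace (head position shown):
Step 0: [q0]100  (head at position 0)
Step 1: move left → [q0]□□00  (head at position -1)
Step 2: move left → [qA]□□□00  (head at position -2)

After 2 steps, the head is at position -2.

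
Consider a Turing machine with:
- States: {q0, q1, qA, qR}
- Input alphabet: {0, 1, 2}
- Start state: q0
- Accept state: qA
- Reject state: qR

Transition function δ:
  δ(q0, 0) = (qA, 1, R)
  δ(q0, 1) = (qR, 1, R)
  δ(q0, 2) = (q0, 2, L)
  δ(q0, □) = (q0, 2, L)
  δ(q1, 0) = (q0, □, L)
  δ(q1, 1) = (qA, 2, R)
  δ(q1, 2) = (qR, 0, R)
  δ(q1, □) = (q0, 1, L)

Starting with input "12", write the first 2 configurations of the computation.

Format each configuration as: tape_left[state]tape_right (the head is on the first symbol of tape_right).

Transitions applied:
Step 1: δ(q0, 1) = (qR, 1, R)

The first 2 configurations are:
[q0]12 ⊢ 1[qR]2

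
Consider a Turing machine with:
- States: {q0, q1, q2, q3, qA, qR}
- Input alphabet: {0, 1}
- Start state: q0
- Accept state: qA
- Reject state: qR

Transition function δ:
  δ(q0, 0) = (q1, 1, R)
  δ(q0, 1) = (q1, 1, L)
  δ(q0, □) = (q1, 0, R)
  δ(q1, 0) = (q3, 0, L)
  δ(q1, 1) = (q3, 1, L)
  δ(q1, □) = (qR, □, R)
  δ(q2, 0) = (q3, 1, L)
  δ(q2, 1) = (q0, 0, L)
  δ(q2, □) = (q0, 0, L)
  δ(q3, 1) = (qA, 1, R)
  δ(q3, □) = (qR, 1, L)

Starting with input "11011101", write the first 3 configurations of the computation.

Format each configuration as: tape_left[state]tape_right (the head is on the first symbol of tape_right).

Transitions applied:
Step 1: δ(q0, 1) = (q1, 1, L)
Step 2: δ(q1, □) = (qR, □, R)

The first 3 configurations are:
[q0]11011101 ⊢ [q1]□11011101 ⊢ □[qR]11011101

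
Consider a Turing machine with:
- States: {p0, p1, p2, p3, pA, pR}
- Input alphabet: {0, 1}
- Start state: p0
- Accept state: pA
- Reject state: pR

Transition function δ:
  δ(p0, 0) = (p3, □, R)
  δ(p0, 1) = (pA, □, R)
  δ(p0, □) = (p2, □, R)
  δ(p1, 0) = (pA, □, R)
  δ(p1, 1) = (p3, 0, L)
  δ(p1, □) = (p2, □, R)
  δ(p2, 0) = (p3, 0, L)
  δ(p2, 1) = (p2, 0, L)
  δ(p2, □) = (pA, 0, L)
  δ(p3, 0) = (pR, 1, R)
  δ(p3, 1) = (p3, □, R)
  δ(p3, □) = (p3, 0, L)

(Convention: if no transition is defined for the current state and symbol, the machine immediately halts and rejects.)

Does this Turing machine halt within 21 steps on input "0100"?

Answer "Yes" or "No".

Execution trace:
Initial: [p0]0100
Step 1: δ(p0, 0) = (p3, □, R) → □[p3]100
Step 2: δ(p3, 1) = (p3, □, R) → □□[p3]00
Step 3: δ(p3, 0) = (pR, 1, R) → □□1[pR]0

The machine reaches the reject state pR and halts.
The machine halted after 3 steps (within the 21-step bound).

Answer: Yes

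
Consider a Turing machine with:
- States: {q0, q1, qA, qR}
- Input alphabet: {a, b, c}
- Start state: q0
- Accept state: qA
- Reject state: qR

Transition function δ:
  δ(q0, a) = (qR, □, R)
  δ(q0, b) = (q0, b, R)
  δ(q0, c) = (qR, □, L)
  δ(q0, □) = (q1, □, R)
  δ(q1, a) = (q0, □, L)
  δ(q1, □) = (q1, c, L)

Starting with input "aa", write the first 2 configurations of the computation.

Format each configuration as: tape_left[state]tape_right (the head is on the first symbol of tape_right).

Transitions applied:
Step 1: δ(q0, a) = (qR, □, R)

The first 2 configurations are:
[q0]aa ⊢ □[qR]a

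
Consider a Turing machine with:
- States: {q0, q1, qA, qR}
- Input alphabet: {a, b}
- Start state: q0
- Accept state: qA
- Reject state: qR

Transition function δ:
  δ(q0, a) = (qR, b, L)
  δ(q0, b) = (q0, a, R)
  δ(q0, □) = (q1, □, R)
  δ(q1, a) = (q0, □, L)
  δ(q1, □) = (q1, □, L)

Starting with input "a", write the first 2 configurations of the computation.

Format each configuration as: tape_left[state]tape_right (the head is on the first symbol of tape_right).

Transitions applied:
Step 1: δ(q0, a) = (qR, b, L)

The first 2 configurations are:
[q0]a ⊢ [qR]□b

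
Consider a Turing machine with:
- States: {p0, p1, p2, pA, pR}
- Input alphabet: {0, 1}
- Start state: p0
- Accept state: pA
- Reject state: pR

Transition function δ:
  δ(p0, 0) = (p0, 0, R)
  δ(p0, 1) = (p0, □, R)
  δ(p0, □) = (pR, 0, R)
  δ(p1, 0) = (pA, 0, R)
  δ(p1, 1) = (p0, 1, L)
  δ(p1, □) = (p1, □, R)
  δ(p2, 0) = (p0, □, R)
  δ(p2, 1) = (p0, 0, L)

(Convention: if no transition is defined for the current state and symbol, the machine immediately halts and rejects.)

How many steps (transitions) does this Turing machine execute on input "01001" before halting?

Execution trace:
Initial: [p0]01001
Step 1: δ(p0, 0) = (p0, 0, R) → 0[p0]1001
Step 2: δ(p0, 1) = (p0, □, R) → 0□[p0]001
Step 3: δ(p0, 0) = (p0, 0, R) → 0□0[p0]01
Step 4: δ(p0, 0) = (p0, 0, R) → 0□00[p0]1
Step 5: δ(p0, 1) = (p0, □, R) → 0□00□[p0]□
Step 6: δ(p0, □) = (pR, 0, R) → 0□00□0[pR]□

The machine reaches the reject state pR and halts.

The machine executed 6 steps before halting.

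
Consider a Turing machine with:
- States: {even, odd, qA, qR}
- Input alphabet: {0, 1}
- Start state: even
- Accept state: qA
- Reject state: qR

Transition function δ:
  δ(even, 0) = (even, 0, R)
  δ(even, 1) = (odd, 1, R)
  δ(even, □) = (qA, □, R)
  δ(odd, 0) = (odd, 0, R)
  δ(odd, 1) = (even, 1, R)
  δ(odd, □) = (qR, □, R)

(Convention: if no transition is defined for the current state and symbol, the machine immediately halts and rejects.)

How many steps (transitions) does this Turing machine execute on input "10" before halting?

Execution trace:
Initial: [even]10
Step 1: δ(even, 1) = (odd, 1, R) → 1[odd]0
Step 2: δ(odd, 0) = (odd, 0, R) → 10[odd]□
Step 3: δ(odd, □) = (qR, □, R) → 10□[qR]□

The machine reaches the reject state qR and halts.

The machine executed 3 steps before halting.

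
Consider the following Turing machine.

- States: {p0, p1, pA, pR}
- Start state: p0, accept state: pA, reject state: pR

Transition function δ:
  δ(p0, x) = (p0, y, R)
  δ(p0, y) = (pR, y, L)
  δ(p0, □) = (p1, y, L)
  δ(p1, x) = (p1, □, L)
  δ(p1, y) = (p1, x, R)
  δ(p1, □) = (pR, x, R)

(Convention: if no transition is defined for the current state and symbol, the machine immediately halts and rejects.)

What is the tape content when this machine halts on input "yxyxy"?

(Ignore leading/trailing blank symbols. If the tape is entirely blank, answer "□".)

Execution trace:
Initial: [p0]yxyxy
Step 1: δ(p0, y) = (pR, y, L) → [pR]□yxyxy

The machine reaches the reject state pR and halts.

Final tape (ignoring leading/trailing blanks): yxyxy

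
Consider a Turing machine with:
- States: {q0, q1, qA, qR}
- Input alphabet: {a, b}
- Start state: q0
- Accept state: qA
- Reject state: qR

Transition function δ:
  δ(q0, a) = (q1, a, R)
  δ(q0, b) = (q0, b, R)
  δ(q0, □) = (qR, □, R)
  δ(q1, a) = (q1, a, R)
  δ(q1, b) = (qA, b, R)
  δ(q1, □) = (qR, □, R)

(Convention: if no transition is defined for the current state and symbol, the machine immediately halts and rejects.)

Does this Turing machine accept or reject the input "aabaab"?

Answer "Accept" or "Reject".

Execution trace:
Initial: [q0]aabaab
Step 1: δ(q0, a) = (q1, a, R) → a[q1]abaab
Step 2: δ(q1, a) = (q1, a, R) → aa[q1]baab
Step 3: δ(q1, b) = (qA, b, R) → aab[qA]aab

The machine reaches the accept state qA and halts.

Answer: Accept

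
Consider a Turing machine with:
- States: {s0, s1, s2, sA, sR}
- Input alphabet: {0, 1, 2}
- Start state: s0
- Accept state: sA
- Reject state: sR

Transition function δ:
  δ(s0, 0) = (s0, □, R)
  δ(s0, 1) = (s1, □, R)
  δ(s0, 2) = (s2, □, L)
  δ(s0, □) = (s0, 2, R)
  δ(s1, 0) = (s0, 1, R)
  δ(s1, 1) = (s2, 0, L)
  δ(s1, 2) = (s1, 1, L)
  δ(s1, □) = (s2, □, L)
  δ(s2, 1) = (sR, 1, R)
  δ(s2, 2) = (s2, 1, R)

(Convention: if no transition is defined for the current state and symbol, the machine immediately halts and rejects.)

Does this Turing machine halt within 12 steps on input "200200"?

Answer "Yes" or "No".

Execution trace:
Initial: [s0]200200
Step 1: δ(s0, 2) = (s2, □, L) → [s2]□□00200

No transition is defined for δ(s2, □). By convention the machine halts and rejects.
The machine halted after 1 step (within the 12-step bound).

Answer: Yes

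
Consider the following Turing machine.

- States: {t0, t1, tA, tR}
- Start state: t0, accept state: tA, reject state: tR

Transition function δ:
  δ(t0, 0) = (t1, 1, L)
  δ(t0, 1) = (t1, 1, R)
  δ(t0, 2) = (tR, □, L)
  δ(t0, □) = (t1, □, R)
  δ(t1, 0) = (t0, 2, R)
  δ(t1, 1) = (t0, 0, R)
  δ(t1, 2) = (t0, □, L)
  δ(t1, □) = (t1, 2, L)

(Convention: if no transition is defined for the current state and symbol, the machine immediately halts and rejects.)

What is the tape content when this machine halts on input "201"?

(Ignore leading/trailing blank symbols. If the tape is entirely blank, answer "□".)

Execution trace:
Initial: [t0]201
Step 1: δ(t0, 2) = (tR, □, L) → [tR]□□01

The machine reaches the reject state tR and halts.

Final tape (ignoring leading/trailing blanks): 01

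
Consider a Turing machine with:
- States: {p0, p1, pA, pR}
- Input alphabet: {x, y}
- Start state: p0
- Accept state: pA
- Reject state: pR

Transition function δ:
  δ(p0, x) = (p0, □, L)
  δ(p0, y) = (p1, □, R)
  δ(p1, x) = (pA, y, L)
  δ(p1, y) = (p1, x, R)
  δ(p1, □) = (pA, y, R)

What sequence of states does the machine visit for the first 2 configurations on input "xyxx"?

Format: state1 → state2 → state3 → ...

Execution trace:
Initial: [p0]xyxx
Step 1: δ(p0, x) = (p0, □, L) → [p0]□□yxx

No transition is defined for δ(p0, □). By convention the machine halts and rejects.

State sequence: p0 → p0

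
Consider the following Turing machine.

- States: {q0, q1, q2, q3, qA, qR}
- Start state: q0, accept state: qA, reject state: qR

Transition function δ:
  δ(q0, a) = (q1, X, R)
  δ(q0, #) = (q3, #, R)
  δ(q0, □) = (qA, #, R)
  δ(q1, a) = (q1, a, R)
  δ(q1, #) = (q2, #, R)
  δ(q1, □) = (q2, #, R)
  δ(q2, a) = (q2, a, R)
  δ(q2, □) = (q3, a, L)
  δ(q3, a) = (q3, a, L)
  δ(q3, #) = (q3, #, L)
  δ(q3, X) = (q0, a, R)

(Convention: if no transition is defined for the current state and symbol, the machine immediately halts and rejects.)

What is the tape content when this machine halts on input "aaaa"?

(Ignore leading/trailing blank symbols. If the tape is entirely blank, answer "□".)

Execution trace:
Initial: [q0]aaaa
Step 1: δ(q0, a) = (q1, X, R) → X[q1]aaa
Step 2: δ(q1, a) = (q1, a, R) → Xa[q1]aa
Step 3: δ(q1, a) = (q1, a, R) → Xaa[q1]a
Step 4: δ(q1, a) = (q1, a, R) → Xaaa[q1]□
Step 5: δ(q1, □) = (q2, #, R) → Xaaa#[q2]□
Step 6: δ(q2, □) = (q3, a, L) → Xaaa[q3]#a
Step 7: δ(q3, #) = (q3, #, L) → Xaa[q3]a#a
Step 8: δ(q3, a) = (q3, a, L) → Xa[q3]aa#a
Step 9: δ(q3, a) = (q3, a, L) → X[q3]aaa#a
Step 10: δ(q3, a) = (q3, a, L) → [q3]Xaaa#a
Step 11: δ(q3, X) = (q0, a, R) → a[q0]aaa#a
Step 12: δ(q0, a) = (q1, X, R) → aX[q1]aa#a
Step 13: δ(q1, a) = (q1, a, R) → aXa[q1]a#a
Step 14: δ(q1, a) = (q1, a, R) → aXaa[q1]#a
Step 15: δ(q1, #) = (q2, #, R) → aXaa#[q2]a
Step 16: δ(q2, a) = (q2, a, R) → aXaa#a[q2]□
Step 17: δ(q2, □) = (q3, a, L) → aXaa#[q3]aa
Step 18: δ(q3, a) = (q3, a, L) → aXaa[q3]#aa
Step 19: δ(q3, #) = (q3, #, L) → aXa[q3]a#aa
Step 20: δ(q3, a) = (q3, a, L) → aX[q3]aa#aa
Step 21: δ(q3, a) = (q3, a, L) → a[q3]Xaa#aa
Step 22: δ(q3, X) = (q0, a, R) → aa[q0]aa#aa
Step 23: δ(q0, a) = (q1, X, R) → aaX[q1]a#aa
Step 24: δ(q1, a) = (q1, a, R) → aaXa[q1]#aa
Step 25: δ(q1, #) = (q2, #, R) → aaXa#[q2]aa
Step 26: δ(q2, a) = (q2, a, R) → aaXa#a[q2]a
Step 27: δ(q2, a) = (q2, a, R) → aaXa#aa[q2]□
Step 28: δ(q2, □) = (q3, a, L) → aaXa#a[q3]aa
Step 29: δ(q3, a) = (q3, a, L) → aaXa#[q3]aaa
Step 30: δ(q3, a) = (q3, a, L) → aaXa[q3]#aaa
Step 31: δ(q3, #) = (q3, #, L) → aaX[q3]a#aaa
Step 32: δ(q3, a) = (q3, a, L) → aa[q3]Xa#aaa
Step 33: δ(q3, X) = (q0, a, R) → aaa[q0]a#aaa
Step 34: δ(q0, a) = (q1, X, R) → aaaX[q1]#aaa
Step 35: δ(q1, #) = (q2, #, R) → aaaX#[q2]aaa
Step 36: δ(q2, a) = (q2, a, R) → aaaX#a[q2]aa
Step 37: δ(q2, a) = (q2, a, R) → aaaX#aa[q2]a
Step 38: δ(q2, a) = (q2, a, R) → aaaX#aaa[q2]□
Step 39: δ(q2, □) = (q3, a, L) → aaaX#aa[q3]aa
Step 40: δ(q3, a) = (q3, a, L) → aaaX#a[q3]aaa
Step 41: δ(q3, a) = (q3, a, L) → aaaX#[q3]aaaa
Step 42: δ(q3, a) = (q3, a, L) → aaaX[q3]#aaaa
Step 43: δ(q3, #) = (q3, #, L) → aaa[q3]X#aaaa
Step 44: δ(q3, X) = (q0, a, R) → aaaa[q0]#aaaa
Step 45: δ(q0, #) = (q3, #, R) → aaaa#[q3]aaaa
Step 46: δ(q3, a) = (q3, a, L) → aaaa[q3]#aaaa
Step 47: δ(q3, #) = (q3, #, L) → aaa[q3]a#aaaa
Step 48: δ(q3, a) = (q3, a, L) → aa[q3]aa#aaaa
Step 49: δ(q3, a) = (q3, a, L) → a[q3]aaa#aaaa
Step 50: δ(q3, a) = (q3, a, L) → [q3]aaaa#aaaa
Step 51: δ(q3, a) = (q3, a, L) → [q3]□aaaa#aaaa

No transition is defined for δ(q3, □). By convention the machine halts and rejects.

Final tape (ignoring leading/trailing blanks): aaaa#aaaa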